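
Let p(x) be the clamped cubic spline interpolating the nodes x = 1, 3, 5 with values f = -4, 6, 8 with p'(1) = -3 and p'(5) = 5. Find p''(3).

-10

Write σ_i for p''(x_i). With h_i = 2, 2 and divided differences Δ_i = 5, 1, the continuity of p' gives the tridiagonal system
  2·σ_0 + 8·σ_1 + 2·σ_2 = 6(Δ_1 - Δ_0) = -24
Clamped end conditions give two more equations: 2h_0·σ_0 + h_0·σ_1 = 6(Δ_0 - p'(1)) = 48 and h_1·σ_1 + 2h_1·σ_2 = 6(p'(5) - Δ_1) = 24.
Hence σ_0 = 17, σ_1 = -10, σ_2 = 11.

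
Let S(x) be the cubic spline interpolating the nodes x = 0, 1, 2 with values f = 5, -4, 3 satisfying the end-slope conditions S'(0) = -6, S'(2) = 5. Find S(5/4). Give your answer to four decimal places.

-3.3164

Let M_i = S''(x_i). Step sizes h_i = 1, 1; slopes of the chords Δ_i = (y_(i+1) - y_i)/h_i = -9, 7.
  1·M_0 + 4·M_1 + 1·M_2 = 6(Δ_1 - Δ_0) = 96
Clamped end conditions give two more equations: 2h_0·M_0 + h_0·M_1 = 6(Δ_0 - S'(0)) = -18 and h_1·M_1 + 2h_1·M_2 = 6(S'(2) - Δ_1) = -12.
Solving the tridiagonal system: M_0 = -55/2, M_1 = 37, M_2 = -49/2.
On [1, 2], S(x) = -4 - 5/4·(x - 1) + 37/2·(x - 1)² - 41/4·(x - 1)³.
With (x - 1) = 1/4: S(5/4) = -849/256.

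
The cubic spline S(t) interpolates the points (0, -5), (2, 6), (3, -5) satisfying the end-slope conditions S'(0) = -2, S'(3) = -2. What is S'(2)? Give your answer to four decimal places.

With M_i denoting the second derivative at x_i, h_i = 2, 1, and Δ_i = (y_(i+1) − y_i)/h_i = 11/2, -11:
  2·M_0 + 6·M_1 + 1·M_2 = 6(Δ_1 - Δ_0) = -99
Clamped end conditions give two more equations: 2h_0·M_0 + h_0·M_1 = 6(Δ_0 - S'(0)) = 45 and h_1·M_1 + 2h_1·M_2 = 6(S'(3) - Δ_1) = 54.
Forward elimination and back-substitution give M_0 = 111/4, M_1 = -33, M_2 = 87/2.
On [2, 3], S'(t) = b_1 + 2c_1·(t - 2) + 3d_1·(t - 2)² with b_1 = Δ_1 - h_1(2M_1 + M_2)/6 = -29/4, c_1 = M_1/2 = -33/2, d_1 = (M_2 - M_1)/(6h_1) = 51/4. So S'(2) = -29/4.

-7.2500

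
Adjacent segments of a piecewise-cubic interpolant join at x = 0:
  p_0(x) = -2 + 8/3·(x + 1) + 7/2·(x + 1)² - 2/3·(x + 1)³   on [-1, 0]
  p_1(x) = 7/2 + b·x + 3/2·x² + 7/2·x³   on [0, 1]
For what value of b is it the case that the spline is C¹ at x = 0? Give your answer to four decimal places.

p_0'(x) = 8/3 + 7·(x + 1) - 2·(x + 1)², so p_0'(0) = 23/3. On the right, p_1'(0) = b, so b = 23/3.

7.6667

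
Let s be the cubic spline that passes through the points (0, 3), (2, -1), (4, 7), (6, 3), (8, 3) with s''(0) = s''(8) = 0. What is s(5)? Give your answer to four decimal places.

Let M_i = s''(x_i). Step sizes h_i = 2, 2, 2, 2; slopes of the chords Δ_i = (y_(i+1) - y_i)/h_i = -2, 4, -2, 0.
  2·M_0 + 8·M_1 + 2·M_2 = 6(Δ_1 - Δ_0) = 36
  2·M_1 + 8·M_2 + 2·M_3 = 6(Δ_2 - Δ_1) = -36
  2·M_2 + 8·M_3 + 2·M_4 = 6(Δ_3 - Δ_2) = 12
Natural end conditions: M_0 = M_4 = 0.
Hence M_0 = 0, M_1 = 87/14, M_2 = -48/7, M_3 = 45/14, M_4 = 0.
On [4, 6], s(x) = 7 + 3/2·(x - 4) - 24/7·(x - 4)² + 47/56·(x - 4)³.
With (x - 4) = 1: s(5) = 331/56.

5.9107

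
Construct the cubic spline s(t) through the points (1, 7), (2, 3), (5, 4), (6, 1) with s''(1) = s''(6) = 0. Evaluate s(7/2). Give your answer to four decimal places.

Write M_i for s''(x_i). With h_i = 1, 3, 1 and divided differences Δ_i = -4, 1/3, -3, the continuity of s' gives the tridiagonal system
  1·M_0 + 8·M_1 + 3·M_2 = 6(Δ_1 - Δ_0) = 26
  3·M_1 + 8·M_2 + 1·M_3 = 6(Δ_2 - Δ_1) = -20
Natural end conditions: M_0 = M_3 = 0.
Forward elimination and back-substitution give M_0 = 0, M_1 = 268/55, M_2 = -238/55, M_3 = 0.
On [2, 5], s(t) = 3 - 392/165·(t - 2) + 134/55·(t - 2)² - 23/45·(t - 2)³.
With (t - 2) = 3/2: s(7/2) = 281/88.

3.1932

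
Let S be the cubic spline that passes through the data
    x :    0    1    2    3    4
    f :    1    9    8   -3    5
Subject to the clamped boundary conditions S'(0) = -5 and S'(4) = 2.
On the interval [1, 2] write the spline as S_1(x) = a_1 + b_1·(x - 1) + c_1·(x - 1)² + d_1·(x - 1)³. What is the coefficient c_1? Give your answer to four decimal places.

-10.3214

With m_i denoting the second derivative at x_i, h_i = 1, 1, 1, 1, and Δ_i = (y_(i+1) − y_i)/h_i = 8, -1, -11, 8:
  1·m_0 + 4·m_1 + 1·m_2 = 6(Δ_1 - Δ_0) = -54
  1·m_1 + 4·m_2 + 1·m_3 = 6(Δ_2 - Δ_1) = -60
  1·m_2 + 4·m_3 + 1·m_4 = 6(Δ_3 - Δ_2) = 114
Clamped end conditions give two more equations: 2h_0·m_0 + h_0·m_1 = 6(Δ_0 - S'(0)) = 78 and h_3·m_3 + 2h_3·m_4 = 6(S'(4) - Δ_3) = -36.
Solving: m_0 = 1381/28, m_1 = -289/14, m_2 = -83/4, m_3 = 611/14, m_4 = -1115/28.
On [1, 2], with S_1(x) = a_1 + b_1·(x - 1) + c_1·(x - 1)² + d_1·(x - 1)³: c_1 = m_1/2 = -289/28, d_1 = (m_2 - m_1)/(6h_1) = -1/56, b_1 = Δ_1 - h_1(2m_1 + m_2)/6 = 523/56.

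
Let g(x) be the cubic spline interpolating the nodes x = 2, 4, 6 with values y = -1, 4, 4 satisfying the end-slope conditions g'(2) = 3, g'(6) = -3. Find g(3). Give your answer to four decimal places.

1.7813

With m_i denoting the second derivative at x_i, h_i = 2, 2, and Δ_i = (y_(i+1) − y_i)/h_i = 5/2, 0:
  2·m_0 + 8·m_1 + 2·m_2 = 6(Δ_1 - Δ_0) = -15
Clamped end conditions give two more equations: 2h_0·m_0 + h_0·m_1 = 6(Δ_0 - g'(2)) = -3 and h_1·m_1 + 2h_1·m_2 = 6(g'(6) - Δ_1) = -18.
Forward elimination and back-substitution give m_0 = -3/8, m_1 = -3/4, m_2 = -33/8.
On [2, 4], g(x) = -1 + 3·(x - 2) - 3/16·(x - 2)² - 1/32·(x - 2)³.
With (x - 2) = 1: g(3) = 57/32.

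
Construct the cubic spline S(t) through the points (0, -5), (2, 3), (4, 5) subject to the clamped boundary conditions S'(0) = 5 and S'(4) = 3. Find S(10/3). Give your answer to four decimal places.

3.8519

With σ_i denoting the second derivative at x_i, h_i = 2, 2, and Δ_i = (y_(i+1) − y_i)/h_i = 4, 1:
  2·σ_0 + 8·σ_1 + 2·σ_2 = 6(Δ_1 - Δ_0) = -18
Clamped end conditions give two more equations: 2h_0·σ_0 + h_0·σ_1 = 6(Δ_0 - S'(0)) = -6 and h_1·σ_1 + 2h_1·σ_2 = 6(S'(4) - Δ_1) = 12.
Forward elimination and back-substitution give σ_0 = 1/4, σ_1 = -7/2, σ_2 = 19/4.
On [2, 4], S(t) = 3 + 7/4·(t - 2) - 7/4·(t - 2)² + 11/16·(t - 2)³.
With (t - 2) = 4/3: S(10/3) = 104/27.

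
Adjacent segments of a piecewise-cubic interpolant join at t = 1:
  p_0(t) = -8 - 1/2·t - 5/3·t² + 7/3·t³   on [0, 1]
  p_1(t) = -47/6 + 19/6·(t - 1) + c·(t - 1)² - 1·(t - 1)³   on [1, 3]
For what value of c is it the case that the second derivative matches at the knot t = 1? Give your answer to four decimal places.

5.3333

p_0''(t) = -10/3 + 14·t, so p_0''(1) = 32/3. On the right, p_1''(1) = 2c, so c = 16/3.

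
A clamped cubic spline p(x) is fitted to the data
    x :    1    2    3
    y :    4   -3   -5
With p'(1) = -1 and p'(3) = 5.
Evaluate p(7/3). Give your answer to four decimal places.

-5.0370

Let M_i = p''(x_i). Step sizes h_i = 1, 1; slopes of the chords Δ_i = (y_(i+1) - y_i)/h_i = -7, -2.
  1·M_0 + 4·M_1 + 1·M_2 = 6(Δ_1 - Δ_0) = 30
Clamped end conditions give two more equations: 2h_0·M_0 + h_0·M_1 = 6(Δ_0 - p'(1)) = -36 and h_1·M_1 + 2h_1·M_2 = 6(p'(3) - Δ_1) = 42.
Forward elimination and back-substitution give M_0 = -45/2, M_1 = 9, M_2 = 33/2.
On [2, 3], p(x) = -3 - 31/4·(x - 2) + 9/2·(x - 2)² + 5/4·(x - 2)³.
With (x - 2) = 1/3: p(7/3) = -136/27.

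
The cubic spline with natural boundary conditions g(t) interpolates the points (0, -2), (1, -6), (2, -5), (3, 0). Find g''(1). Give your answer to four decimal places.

6.4000

Write σ_i for g''(x_i). With h_i = 1, 1, 1 and divided differences Δ_i = -4, 1, 5, the continuity of g' gives the tridiagonal system
  1·σ_0 + 4·σ_1 + 1·σ_2 = 6(Δ_1 - Δ_0) = 30
  1·σ_1 + 4·σ_2 + 1·σ_3 = 6(Δ_2 - Δ_1) = 24
Natural end conditions: σ_0 = σ_3 = 0.
Solving the tridiagonal system: σ_0 = 0, σ_1 = 32/5, σ_2 = 22/5, σ_3 = 0.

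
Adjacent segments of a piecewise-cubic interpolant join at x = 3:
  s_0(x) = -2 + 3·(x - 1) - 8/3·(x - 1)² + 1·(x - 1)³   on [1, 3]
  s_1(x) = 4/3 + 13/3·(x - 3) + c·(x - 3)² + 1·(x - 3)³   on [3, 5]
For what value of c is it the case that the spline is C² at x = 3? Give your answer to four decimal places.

3.3333

s_0''(x) = -16/3 + 6·(x - 1), so s_0''(3) = 20/3. On the right, s_1''(3) = 2c, so c = 10/3.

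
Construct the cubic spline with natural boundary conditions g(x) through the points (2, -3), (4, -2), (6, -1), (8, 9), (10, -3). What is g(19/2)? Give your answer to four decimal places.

1.5318

With M_i denoting the second derivative at x_i, h_i = 2, 2, 2, 2, and Δ_i = (y_(i+1) − y_i)/h_i = 1/2, 1/2, 5, -6:
  2·M_0 + 8·M_1 + 2·M_2 = 6(Δ_1 - Δ_0) = 0
  2·M_1 + 8·M_2 + 2·M_3 = 6(Δ_2 - Δ_1) = 27
  2·M_2 + 8·M_3 + 2·M_4 = 6(Δ_3 - Δ_2) = -66
Natural end conditions: M_0 = M_4 = 0.
Solving the tridiagonal system: M_0 = 0, M_1 = -87/56, M_2 = 87/14, M_3 = -549/56, M_4 = 0.
On [8, 10], g(x) = 9 + 15/28·(x - 8) - 549/112·(x - 8)² + 183/224·(x - 8)³.
With (x - 8) = 3/2: g(19/2) = 2745/1792.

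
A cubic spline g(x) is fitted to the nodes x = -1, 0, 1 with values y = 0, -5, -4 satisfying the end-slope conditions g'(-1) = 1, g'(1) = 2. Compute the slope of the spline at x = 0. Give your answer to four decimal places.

Put m_i = g'' at the i-th knot. Here h = (1, 1) and Δ = (-5, 1), so the interior equations h_(i-1)·m_(i-1) + 2(h_(i-1)+h_i)·m_i + h_i·m_(i+1) = 6(Δ_i − Δ_(i-1)) read
  1·m_0 + 4·m_1 + 1·m_2 = 6(Δ_1 - Δ_0) = 36
Clamped end conditions give two more equations: 2h_0·m_0 + h_0·m_1 = 6(Δ_0 - g'(-1)) = -36 and h_1·m_1 + 2h_1·m_2 = 6(g'(1) - Δ_1) = 6.
Hence m_0 = -53/2, m_1 = 17, m_2 = -11/2.
On [0, 1], g'(x) = b_1 + 2c_1·x + 3d_1·x² with b_1 = Δ_1 - h_1(2m_1 + m_2)/6 = -15/4, c_1 = m_1/2 = 17/2, d_1 = (m_2 - m_1)/(6h_1) = -15/4. So g'(0) = -15/4.

-3.7500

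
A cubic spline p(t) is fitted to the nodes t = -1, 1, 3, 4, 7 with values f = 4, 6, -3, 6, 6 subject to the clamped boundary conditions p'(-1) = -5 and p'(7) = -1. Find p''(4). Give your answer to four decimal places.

-10.8625

Write M_i for p''(x_i). With h_i = 2, 2, 1, 3 and divided differences Δ_i = 1, -9/2, 9, 0, the continuity of p' gives the tridiagonal system
  2·M_0 + 8·M_1 + 2·M_2 = 6(Δ_1 - Δ_0) = -33
  2·M_1 + 6·M_2 + 1·M_3 = 6(Δ_2 - Δ_1) = 81
  1·M_2 + 8·M_3 + 3·M_4 = 6(Δ_3 - Δ_2) = -54
Clamped end conditions give two more equations: 2h_0·M_0 + h_0·M_1 = 6(Δ_0 - p'(-1)) = 36 and h_3·M_3 + 2h_3·M_4 = 6(p'(7) - Δ_3) = -6.
Forward elimination and back-substitution give M_0 = 2471/160, M_1 = -1031/80, M_2 = 3137/160, M_3 = -869/80, M_4 = 709/160.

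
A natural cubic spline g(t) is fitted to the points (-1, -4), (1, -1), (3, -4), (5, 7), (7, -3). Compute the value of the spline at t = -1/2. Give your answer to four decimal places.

Put m_i = g'' at the i-th knot. Here h = (2, 2, 2, 2) and Δ = (3/2, -3/2, 11/2, -5), so the interior equations h_(i-1)·m_(i-1) + 2(h_(i-1)+h_i)·m_i + h_i·m_(i+1) = 6(Δ_i − Δ_(i-1)) read
  2·m_0 + 8·m_1 + 2·m_2 = 6(Δ_1 - Δ_0) = -18
  2·m_1 + 8·m_2 + 2·m_3 = 6(Δ_2 - Δ_1) = 42
  2·m_2 + 8·m_3 + 2·m_4 = 6(Δ_3 - Δ_2) = -63
Natural end conditions: m_0 = m_4 = 0.
Solving the tridiagonal system: m_0 = 0, m_1 = -501/112, m_2 = 249/28, m_3 = -1131/112, m_4 = 0.
On [-1, 1], g(t) = -4 + 335/112·(t + 1) + 0·(t + 1)² - 167/448·(t + 1)³.
With (t + 1) = 1/2: g(-1/2) = -9143/3584.

-2.5511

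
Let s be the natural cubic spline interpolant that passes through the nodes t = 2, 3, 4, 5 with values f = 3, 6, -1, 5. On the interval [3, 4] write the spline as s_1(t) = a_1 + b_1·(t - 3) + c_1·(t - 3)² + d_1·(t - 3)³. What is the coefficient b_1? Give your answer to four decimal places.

-4.0667

Write M_i for s''(x_i). With h_i = 1, 1, 1 and divided differences Δ_i = 3, -7, 6, the continuity of s' gives the tridiagonal system
  1·M_0 + 4·M_1 + 1·M_2 = 6(Δ_1 - Δ_0) = -60
  1·M_1 + 4·M_2 + 1·M_3 = 6(Δ_2 - Δ_1) = 78
Natural end conditions: M_0 = M_3 = 0.
Hence M_0 = 0, M_1 = -106/5, M_2 = 124/5, M_3 = 0.
On [3, 4], with s_1(t) = a_1 + b_1·(t - 3) + c_1·(t - 3)² + d_1·(t - 3)³: c_1 = M_1/2 = -53/5, d_1 = (M_2 - M_1)/(6h_1) = 23/3, b_1 = Δ_1 - h_1(2M_1 + M_2)/6 = -61/15.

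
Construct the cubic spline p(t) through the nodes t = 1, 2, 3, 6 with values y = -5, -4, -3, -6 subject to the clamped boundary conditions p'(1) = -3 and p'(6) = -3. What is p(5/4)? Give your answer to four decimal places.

With M_i denoting the second derivative at x_i, h_i = 1, 1, 3, and Δ_i = (y_(i+1) − y_i)/h_i = 1, 1, -1:
  1·M_0 + 4·M_1 + 1·M_2 = 6(Δ_1 - Δ_0) = 0
  1·M_1 + 8·M_2 + 3·M_3 = 6(Δ_2 - Δ_1) = -12
Clamped end conditions give two more equations: 2h_0·M_0 + h_0·M_1 = 6(Δ_0 - p'(1)) = 24 and h_2·M_2 + 2h_2·M_3 = 6(p'(6) - Δ_2) = -12.
Solving the tridiagonal system: M_0 = 396/29, M_1 = -96/29, M_2 = -12/29, M_3 = -52/29.
On [1, 2], p(t) = -5 - 3·(t - 1) + 198/29·(t - 1)² - 82/29·(t - 1)³.
With (t - 1) = 1/4: p(5/4) = -4981/928.

-5.3675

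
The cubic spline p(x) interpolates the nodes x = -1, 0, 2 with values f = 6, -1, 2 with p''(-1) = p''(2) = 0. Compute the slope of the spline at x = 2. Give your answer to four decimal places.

With M_i denoting the second derivative at x_i, h_i = 1, 2, and Δ_i = (y_(i+1) − y_i)/h_i = -7, 3/2:
  1·M_0 + 6·M_1 + 2·M_2 = 6(Δ_1 - Δ_0) = 51
Natural end conditions: M_0 = M_2 = 0.
Hence M_0 = 0, M_1 = 17/2, M_2 = 0.
On [0, 2], p'(x) = b_1 + 2c_1·x + 3d_1·x² with b_1 = Δ_1 - h_1(2M_1 + M_2)/6 = -25/6, c_1 = M_1/2 = 17/4, d_1 = (M_2 - M_1)/(6h_1) = -17/24. So p'(2) = 13/3.

4.3333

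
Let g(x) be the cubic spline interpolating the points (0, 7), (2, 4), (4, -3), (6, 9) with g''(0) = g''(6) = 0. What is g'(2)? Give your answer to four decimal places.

-3.8333

Write M_i for g''(x_i). With h_i = 2, 2, 2 and divided differences Δ_i = -3/2, -7/2, 6, the continuity of g' gives the tridiagonal system
  2·M_0 + 8·M_1 + 2·M_2 = 6(Δ_1 - Δ_0) = -12
  2·M_1 + 8·M_2 + 2·M_3 = 6(Δ_2 - Δ_1) = 57
Natural end conditions: M_0 = M_3 = 0.
Forward elimination and back-substitution give M_0 = 0, M_1 = -7/2, M_2 = 8, M_3 = 0.
On [2, 4], g'(x) = b_1 + 2c_1·(x - 2) + 3d_1·(x - 2)² with b_1 = Δ_1 - h_1(2M_1 + M_2)/6 = -23/6, c_1 = M_1/2 = -7/4, d_1 = (M_2 - M_1)/(6h_1) = 23/24. So g'(2) = -23/6.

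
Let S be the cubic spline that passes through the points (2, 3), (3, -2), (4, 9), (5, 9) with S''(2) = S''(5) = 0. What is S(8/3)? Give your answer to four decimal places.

Put σ_i = S'' at the i-th knot. Here h = (1, 1, 1) and Δ = (-5, 11, 0), so the interior equations h_(i-1)·σ_(i-1) + 2(h_(i-1)+h_i)·σ_i + h_i·σ_(i+1) = 6(Δ_i − Δ_(i-1)) read
  1·σ_0 + 4·σ_1 + 1·σ_2 = 6(Δ_1 - Δ_0) = 96
  1·σ_1 + 4·σ_2 + 1·σ_3 = 6(Δ_2 - Δ_1) = -66
Natural end conditions: σ_0 = σ_3 = 0.
Solving the tridiagonal system: σ_0 = 0, σ_1 = 30, σ_2 = -24, σ_3 = 0.
On [2, 3], S(x) = 3 - 10·(x - 2) + 0·(x - 2)² + 5·(x - 2)³.
With (x - 2) = 2/3: S(8/3) = -59/27.

-2.1852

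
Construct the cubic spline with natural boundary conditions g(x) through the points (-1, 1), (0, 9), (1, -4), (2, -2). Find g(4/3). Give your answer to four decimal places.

-5.3333

With M_i denoting the second derivative at x_i, h_i = 1, 1, 1, and Δ_i = (y_(i+1) − y_i)/h_i = 8, -13, 2:
  1·M_0 + 4·M_1 + 1·M_2 = 6(Δ_1 - Δ_0) = -126
  1·M_1 + 4·M_2 + 1·M_3 = 6(Δ_2 - Δ_1) = 90
Natural end conditions: M_0 = M_3 = 0.
Solving: M_0 = 0, M_1 = -198/5, M_2 = 162/5, M_3 = 0.
On [1, 2], g(x) = -4 - 44/5·(x - 1) + 81/5·(x - 1)² - 27/5·(x - 1)³.
With (x - 1) = 1/3: g(4/3) = -16/3.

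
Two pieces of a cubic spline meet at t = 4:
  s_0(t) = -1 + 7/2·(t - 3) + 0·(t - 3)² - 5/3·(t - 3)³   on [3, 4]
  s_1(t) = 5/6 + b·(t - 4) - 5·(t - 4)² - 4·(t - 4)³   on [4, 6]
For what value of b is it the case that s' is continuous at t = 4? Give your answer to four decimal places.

s_0'(t) = 7/2 + 0·(t - 3) - 5·(t - 3)², so s_0'(4) = -3/2. On the right, s_1'(4) = b, so b = -3/2.

-1.5000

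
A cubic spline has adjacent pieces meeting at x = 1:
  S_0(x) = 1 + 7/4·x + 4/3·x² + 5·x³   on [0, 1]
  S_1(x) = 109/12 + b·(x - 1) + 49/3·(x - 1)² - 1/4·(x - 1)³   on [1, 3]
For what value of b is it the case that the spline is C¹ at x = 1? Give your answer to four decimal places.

S_0'(x) = 7/4 + 8/3·x + 15·x², so S_0'(1) = 233/12. On the right, S_1'(1) = b, so b = 233/12.

19.4167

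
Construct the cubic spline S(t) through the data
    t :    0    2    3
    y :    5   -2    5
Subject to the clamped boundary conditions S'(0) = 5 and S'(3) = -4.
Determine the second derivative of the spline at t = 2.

Write M_i for S''(x_i). With h_i = 2, 1 and divided differences Δ_i = -7/2, 7, the continuity of S' gives the tridiagonal system
  2·M_0 + 6·M_1 + 1·M_2 = 6(Δ_1 - Δ_0) = 63
Clamped end conditions give two more equations: 2h_0·M_0 + h_0·M_1 = 6(Δ_0 - S'(0)) = -51 and h_1·M_1 + 2h_1·M_2 = 6(S'(3) - Δ_1) = -66.
Forward elimination and back-substitution give M_0 = -105/4, M_1 = 27, M_2 = -93/2.

27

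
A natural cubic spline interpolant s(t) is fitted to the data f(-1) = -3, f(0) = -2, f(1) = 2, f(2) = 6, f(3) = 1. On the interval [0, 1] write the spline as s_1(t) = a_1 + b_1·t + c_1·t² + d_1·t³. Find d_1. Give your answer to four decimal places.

Write M_i for s''(x_i). With h_i = 1, 1, 1, 1 and divided differences Δ_i = 1, 4, 4, -5, the continuity of s' gives the tridiagonal system
  1·M_0 + 4·M_1 + 1·M_2 = 6(Δ_1 - Δ_0) = 18
  1·M_1 + 4·M_2 + 1·M_3 = 6(Δ_2 - Δ_1) = 0
  1·M_2 + 4·M_3 + 1·M_4 = 6(Δ_3 - Δ_2) = -54
Natural end conditions: M_0 = M_4 = 0.
Solving: M_0 = 0, M_1 = 27/7, M_2 = 18/7, M_3 = -99/7, M_4 = 0.
On [0, 1], with s_1(t) = a_1 + b_1·t + c_1·t² + d_1·t³: c_1 = M_1/2 = 27/14, d_1 = (M_2 - M_1)/(6h_1) = -3/14, b_1 = Δ_1 - h_1(2M_1 + M_2)/6 = 16/7.

-0.2143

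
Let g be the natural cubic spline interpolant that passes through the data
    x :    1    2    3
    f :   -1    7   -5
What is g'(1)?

13

Put σ_i = g'' at the i-th knot. Here h = (1, 1) and Δ = (8, -12), so the interior equations h_(i-1)·σ_(i-1) + 2(h_(i-1)+h_i)·σ_i + h_i·σ_(i+1) = 6(Δ_i − Δ_(i-1)) read
  1·σ_0 + 4·σ_1 + 1·σ_2 = 6(Δ_1 - Δ_0) = -120
Natural end conditions: σ_0 = σ_2 = 0.
Forward elimination and back-substitution give σ_0 = 0, σ_1 = -30, σ_2 = 0.
On [1, 2], g'(x) = b_0 + 2c_0·(x - 1) + 3d_0·(x - 1)² with b_0 = Δ_0 - h_0(2σ_0 + σ_1)/6 = 13, c_0 = σ_0/2 = 0, d_0 = (σ_1 - σ_0)/(6h_0) = -5. So g'(1) = 13.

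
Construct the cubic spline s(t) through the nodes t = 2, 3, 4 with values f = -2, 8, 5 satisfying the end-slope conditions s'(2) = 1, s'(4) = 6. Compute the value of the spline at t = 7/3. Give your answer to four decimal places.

Let σ_i = s''(x_i). Step sizes h_i = 1, 1; slopes of the chords Δ_i = (y_(i+1) - y_i)/h_i = 10, -3.
  1·σ_0 + 4·σ_1 + 1·σ_2 = 6(Δ_1 - Δ_0) = -78
Clamped end conditions give two more equations: 2h_0·σ_0 + h_0·σ_1 = 6(Δ_0 - s'(2)) = 54 and h_1·σ_1 + 2h_1·σ_2 = 6(s'(4) - Δ_1) = 54.
Hence σ_0 = 49, σ_1 = -44, σ_2 = 49.
On [2, 3], s(t) = -2 + 1·(t - 2) + 49/2·(t - 2)² - 31/2·(t - 2)³.
With (t - 2) = 1/3: s(7/3) = 13/27.

0.4815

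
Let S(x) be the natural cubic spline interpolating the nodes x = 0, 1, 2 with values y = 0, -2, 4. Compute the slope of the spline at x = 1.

2

Put m_i = S'' at the i-th knot. Here h = (1, 1) and Δ = (-2, 6), so the interior equations h_(i-1)·m_(i-1) + 2(h_(i-1)+h_i)·m_i + h_i·m_(i+1) = 6(Δ_i − Δ_(i-1)) read
  1·m_0 + 4·m_1 + 1·m_2 = 6(Δ_1 - Δ_0) = 48
Natural end conditions: m_0 = m_2 = 0.
Solving: m_0 = 0, m_1 = 12, m_2 = 0.
On [1, 2], S'(x) = b_1 + 2c_1·(x - 1) + 3d_1·(x - 1)² with b_1 = Δ_1 - h_1(2m_1 + m_2)/6 = 2, c_1 = m_1/2 = 6, d_1 = (m_2 - m_1)/(6h_1) = -2. So S'(1) = 2.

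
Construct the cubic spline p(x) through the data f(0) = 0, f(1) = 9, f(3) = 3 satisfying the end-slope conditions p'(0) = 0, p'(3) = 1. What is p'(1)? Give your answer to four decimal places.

Put σ_i = p'' at the i-th knot. Here h = (1, 2) and Δ = (9, -3), so the interior equations h_(i-1)·σ_(i-1) + 2(h_(i-1)+h_i)·σ_i + h_i·σ_(i+1) = 6(Δ_i − Δ_(i-1)) read
  1·σ_0 + 6·σ_1 + 2·σ_2 = 6(Δ_1 - Δ_0) = -72
Clamped end conditions give two more equations: 2h_0·σ_0 + h_0·σ_1 = 6(Δ_0 - p'(0)) = 54 and h_1·σ_1 + 2h_1·σ_2 = 6(p'(3) - Δ_1) = 24.
Hence σ_0 = 118/3, σ_1 = -74/3, σ_2 = 55/3.
On [1, 3], p'(x) = b_1 + 2c_1·(x - 1) + 3d_1·(x - 1)² with b_1 = Δ_1 - h_1(2σ_1 + σ_2)/6 = 22/3, c_1 = σ_1/2 = -37/3, d_1 = (σ_2 - σ_1)/(6h_1) = 43/12. So p'(1) = 22/3.

7.3333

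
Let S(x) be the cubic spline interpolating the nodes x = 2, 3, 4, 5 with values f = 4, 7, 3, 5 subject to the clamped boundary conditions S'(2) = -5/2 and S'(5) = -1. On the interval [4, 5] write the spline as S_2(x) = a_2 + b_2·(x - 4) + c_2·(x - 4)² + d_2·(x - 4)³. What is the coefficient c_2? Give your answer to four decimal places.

Put M_i = S'' at the i-th knot. Here h = (1, 1, 1) and Δ = (3, -4, 2), so the interior equations h_(i-1)·M_(i-1) + 2(h_(i-1)+h_i)·M_i + h_i·M_(i+1) = 6(Δ_i − Δ_(i-1)) read
  1·M_0 + 4·M_1 + 1·M_2 = 6(Δ_1 - Δ_0) = -42
  1·M_1 + 4·M_2 + 1·M_3 = 6(Δ_2 - Δ_1) = 36
Clamped end conditions give two more equations: 2h_0·M_0 + h_0·M_1 = 6(Δ_0 - S'(2)) = 33 and h_2·M_2 + 2h_2·M_3 = 6(S'(5) - Δ_2) = -18.
Hence M_0 = 138/5, M_1 = -111/5, M_2 = 96/5, M_3 = -93/5.
On [4, 5], with S_2(x) = a_2 + b_2·(x - 4) + c_2·(x - 4)² + d_2·(x - 4)³: c_2 = M_2/2 = 48/5, d_2 = (M_3 - M_2)/(6h_2) = -63/10, b_2 = Δ_2 - h_2(2M_2 + M_3)/6 = -13/10.

9.6000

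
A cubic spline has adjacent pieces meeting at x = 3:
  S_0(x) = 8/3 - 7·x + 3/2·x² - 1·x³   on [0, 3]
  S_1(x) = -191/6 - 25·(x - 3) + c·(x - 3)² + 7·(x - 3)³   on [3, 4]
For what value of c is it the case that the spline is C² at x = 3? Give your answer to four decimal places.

S_0''(x) = 3 - 6·x, so S_0''(3) = -15. On the right, S_1''(3) = 2c, so c = -15/2.

-7.5000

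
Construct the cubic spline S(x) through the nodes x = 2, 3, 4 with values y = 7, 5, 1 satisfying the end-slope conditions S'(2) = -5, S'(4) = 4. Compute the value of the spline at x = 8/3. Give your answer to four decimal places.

5.7778

Write M_i for S''(x_i). With h_i = 1, 1 and divided differences Δ_i = -2, -4, the continuity of S' gives the tridiagonal system
  1·M_0 + 4·M_1 + 1·M_2 = 6(Δ_1 - Δ_0) = -12
Clamped end conditions give two more equations: 2h_0·M_0 + h_0·M_1 = 6(Δ_0 - S'(2)) = 18 and h_1·M_1 + 2h_1·M_2 = 6(S'(4) - Δ_1) = 48.
Solving the tridiagonal system: M_0 = 33/2, M_1 = -15, M_2 = 63/2.
On [2, 3], S(x) = 7 - 5·(x - 2) + 33/4·(x - 2)² - 21/4·(x - 2)³.
With (x - 2) = 2/3: S(8/3) = 52/9.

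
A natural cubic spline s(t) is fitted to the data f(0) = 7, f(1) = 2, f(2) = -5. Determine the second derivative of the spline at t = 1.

-3

With σ_i denoting the second derivative at x_i, h_i = 1, 1, and Δ_i = (y_(i+1) − y_i)/h_i = -5, -7:
  1·σ_0 + 4·σ_1 + 1·σ_2 = 6(Δ_1 - Δ_0) = -12
Natural end conditions: σ_0 = σ_2 = 0.
Solving: σ_0 = 0, σ_1 = -3, σ_2 = 0.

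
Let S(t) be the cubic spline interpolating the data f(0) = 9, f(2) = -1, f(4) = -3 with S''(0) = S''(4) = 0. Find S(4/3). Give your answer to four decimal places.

1.5926

With M_i denoting the second derivative at x_i, h_i = 2, 2, and Δ_i = (y_(i+1) − y_i)/h_i = -5, -1:
  2·M_0 + 8·M_1 + 2·M_2 = 6(Δ_1 - Δ_0) = 24
Natural end conditions: M_0 = M_2 = 0.
Forward elimination and back-substitution give M_0 = 0, M_1 = 3, M_2 = 0.
On [0, 2], S(t) = 9 - 6·t + 0·t² + 1/4·t³.
With t = 4/3: S(4/3) = 43/27.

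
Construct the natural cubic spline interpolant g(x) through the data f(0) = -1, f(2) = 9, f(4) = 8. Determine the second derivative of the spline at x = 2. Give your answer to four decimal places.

-4.1250

Write M_i for g''(x_i). With h_i = 2, 2 and divided differences Δ_i = 5, -1/2, the continuity of g' gives the tridiagonal system
  2·M_0 + 8·M_1 + 2·M_2 = 6(Δ_1 - Δ_0) = -33
Natural end conditions: M_0 = M_2 = 0.
Solving: M_0 = 0, M_1 = -33/8, M_2 = 0.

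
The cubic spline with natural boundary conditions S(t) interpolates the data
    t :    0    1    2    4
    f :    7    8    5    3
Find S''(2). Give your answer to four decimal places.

Write M_i for S''(x_i). With h_i = 1, 1, 2 and divided differences Δ_i = 1, -3, -1, the continuity of S' gives the tridiagonal system
  1·M_0 + 4·M_1 + 1·M_2 = 6(Δ_1 - Δ_0) = -24
  1·M_1 + 6·M_2 + 2·M_3 = 6(Δ_2 - Δ_1) = 12
Natural end conditions: M_0 = M_3 = 0.
Forward elimination and back-substitution give M_0 = 0, M_1 = -156/23, M_2 = 72/23, M_3 = 0.

3.1304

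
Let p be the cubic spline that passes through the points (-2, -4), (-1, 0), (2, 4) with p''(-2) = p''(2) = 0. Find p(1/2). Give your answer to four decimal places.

3.1250

Put M_i = p'' at the i-th knot. Here h = (1, 3) and Δ = (4, 4/3), so the interior equations h_(i-1)·M_(i-1) + 2(h_(i-1)+h_i)·M_i + h_i·M_(i+1) = 6(Δ_i − Δ_(i-1)) read
  1·M_0 + 8·M_1 + 3·M_2 = 6(Δ_1 - Δ_0) = -16
Natural end conditions: M_0 = M_2 = 0.
Solving: M_0 = 0, M_1 = -2, M_2 = 0.
On [-1, 2], p(x) = 0 + 10/3·(x + 1) - 1·(x + 1)² + 1/9·(x + 1)³.
With (x + 1) = 3/2: p(1/2) = 25/8.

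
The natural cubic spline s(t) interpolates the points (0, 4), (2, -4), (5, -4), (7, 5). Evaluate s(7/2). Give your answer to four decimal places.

Put σ_i = s'' at the i-th knot. Here h = (2, 3, 2) and Δ = (-4, 0, 9/2), so the interior equations h_(i-1)·σ_(i-1) + 2(h_(i-1)+h_i)·σ_i + h_i·σ_(i+1) = 6(Δ_i − Δ_(i-1)) read
  2·σ_0 + 10·σ_1 + 3·σ_2 = 6(Δ_1 - Δ_0) = 24
  3·σ_1 + 10·σ_2 + 2·σ_3 = 6(Δ_2 - Δ_1) = 27
Natural end conditions: σ_0 = σ_3 = 0.
Hence σ_0 = 0, σ_1 = 159/91, σ_2 = 198/91, σ_3 = 0.
On [2, 5], s(t) = -4 - 258/91·(t - 2) + 159/182·(t - 2)² + 1/42·(t - 2)³.
With (t - 2) = 3/2: s(7/2) = -1291/208.

-6.2067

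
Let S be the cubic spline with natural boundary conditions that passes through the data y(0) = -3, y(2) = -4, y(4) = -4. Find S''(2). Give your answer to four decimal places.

0.3750

Write σ_i for S''(x_i). With h_i = 2, 2 and divided differences Δ_i = -1/2, 0, the continuity of S' gives the tridiagonal system
  2·σ_0 + 8·σ_1 + 2·σ_2 = 6(Δ_1 - Δ_0) = 3
Natural end conditions: σ_0 = σ_2 = 0.
Hence σ_0 = 0, σ_1 = 3/8, σ_2 = 0.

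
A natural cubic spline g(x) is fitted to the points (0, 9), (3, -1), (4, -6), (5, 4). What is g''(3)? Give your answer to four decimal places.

-4.1935

Let m_i = g''(x_i). Step sizes h_i = 3, 1, 1; slopes of the chords Δ_i = (y_(i+1) - y_i)/h_i = -10/3, -5, 10.
  3·m_0 + 8·m_1 + 1·m_2 = 6(Δ_1 - Δ_0) = -10
  1·m_1 + 4·m_2 + 1·m_3 = 6(Δ_2 - Δ_1) = 90
Natural end conditions: m_0 = m_3 = 0.
Hence m_0 = 0, m_1 = -130/31, m_2 = 730/31, m_3 = 0.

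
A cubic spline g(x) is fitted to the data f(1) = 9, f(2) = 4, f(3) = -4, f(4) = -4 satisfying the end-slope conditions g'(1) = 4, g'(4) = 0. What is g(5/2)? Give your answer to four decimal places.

-0.7917

With M_i denoting the second derivative at x_i, h_i = 1, 1, 1, and Δ_i = (y_(i+1) − y_i)/h_i = -5, -8, 0:
  1·M_0 + 4·M_1 + 1·M_2 = 6(Δ_1 - Δ_0) = -18
  1·M_1 + 4·M_2 + 1·M_3 = 6(Δ_2 - Δ_1) = 48
Clamped end conditions give two more equations: 2h_0·M_0 + h_0·M_1 = 6(Δ_0 - g'(1)) = -54 and h_2·M_2 + 2h_2·M_3 = 6(g'(4) - Δ_2) = 0.
Solving the tridiagonal system: M_0 = -394/15, M_1 = -22/15, M_2 = 212/15, M_3 = -106/15.
On [2, 3], g(x) = 4 - 148/15·(x - 2) - 11/15·(x - 2)² + 13/5·(x - 2)³.
With (x - 2) = 1/2: g(5/2) = -19/24.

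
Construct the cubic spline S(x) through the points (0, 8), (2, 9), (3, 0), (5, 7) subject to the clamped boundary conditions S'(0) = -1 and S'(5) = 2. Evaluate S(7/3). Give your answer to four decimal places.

Write M_i for S''(x_i). With h_i = 2, 1, 2 and divided differences Δ_i = 1/2, -9, 7/2, the continuity of S' gives the tridiagonal system
  2·M_0 + 6·M_1 + 1·M_2 = 6(Δ_1 - Δ_0) = -57
  1·M_1 + 6·M_2 + 2·M_3 = 6(Δ_2 - Δ_1) = 75
Clamped end conditions give two more equations: 2h_0·M_0 + h_0·M_1 = 6(Δ_0 - S'(0)) = 9 and h_2·M_2 + 2h_2·M_3 = 6(S'(5) - Δ_2) = -9.
Solving: M_0 = 165/16, M_1 = -129/8, M_2 = 153/8, M_3 = -189/16.
On [2, 3], S(x) = 9 - 109/16·(x - 2) - 129/16·(x - 2)² + 47/8·(x - 2)³.
With (x - 2) = 1/3: S(7/3) = 1307/216.

6.0509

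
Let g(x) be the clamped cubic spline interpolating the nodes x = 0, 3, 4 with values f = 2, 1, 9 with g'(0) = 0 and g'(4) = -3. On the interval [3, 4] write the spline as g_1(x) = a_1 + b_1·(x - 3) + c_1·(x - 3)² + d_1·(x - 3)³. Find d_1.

-9

Let σ_i = g''(x_i). Step sizes h_i = 3, 1; slopes of the chords Δ_i = (y_(i+1) - y_i)/h_i = -1/3, 8.
  3·σ_0 + 8·σ_1 + 1·σ_2 = 6(Δ_1 - Δ_0) = 50
Clamped end conditions give two more equations: 2h_0·σ_0 + h_0·σ_1 = 6(Δ_0 - g'(0)) = -2 and h_1·σ_1 + 2h_1·σ_2 = 6(g'(4) - Δ_1) = -66.
Forward elimination and back-substitution give σ_0 = -22/3, σ_1 = 14, σ_2 = -40.
On [3, 4], with g_1(x) = a_1 + b_1·(x - 3) + c_1·(x - 3)² + d_1·(x - 3)³: c_1 = σ_1/2 = 7, d_1 = (σ_2 - σ_1)/(6h_1) = -9, b_1 = Δ_1 - h_1(2σ_1 + σ_2)/6 = 10.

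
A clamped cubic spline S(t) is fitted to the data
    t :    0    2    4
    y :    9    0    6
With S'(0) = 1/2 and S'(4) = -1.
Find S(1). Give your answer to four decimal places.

4.8750

Write M_i for S''(x_i). With h_i = 2, 2 and divided differences Δ_i = -9/2, 3, the continuity of S' gives the tridiagonal system
  2·M_0 + 8·M_1 + 2·M_2 = 6(Δ_1 - Δ_0) = 45
Clamped end conditions give two more equations: 2h_0·M_0 + h_0·M_1 = 6(Δ_0 - S'(0)) = -30 and h_1·M_1 + 2h_1·M_2 = 6(S'(4) - Δ_1) = -24.
Solving the tridiagonal system: M_0 = -27/2, M_1 = 12, M_2 = -12.
On [0, 2], S(t) = 9 + 1/2·t - 27/4·t² + 17/8·t³.
With t = 1: S(1) = 39/8.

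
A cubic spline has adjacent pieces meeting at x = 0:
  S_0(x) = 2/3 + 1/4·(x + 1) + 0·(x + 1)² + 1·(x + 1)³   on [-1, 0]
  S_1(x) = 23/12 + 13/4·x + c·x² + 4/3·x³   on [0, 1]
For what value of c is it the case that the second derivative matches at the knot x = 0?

3

S_0''(x) = 0 + 6·(x + 1), so S_0''(0) = 6. On the right, S_1''(0) = 2c, so c = 3.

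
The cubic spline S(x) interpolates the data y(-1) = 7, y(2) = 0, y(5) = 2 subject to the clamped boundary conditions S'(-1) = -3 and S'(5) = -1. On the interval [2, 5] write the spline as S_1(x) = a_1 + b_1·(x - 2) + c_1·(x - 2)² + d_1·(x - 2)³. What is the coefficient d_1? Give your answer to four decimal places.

Let M_i = S''(x_i). Step sizes h_i = 3, 3; slopes of the chords Δ_i = (y_(i+1) - y_i)/h_i = -7/3, 2/3.
  3·M_0 + 12·M_1 + 3·M_2 = 6(Δ_1 - Δ_0) = 18
Clamped end conditions give two more equations: 2h_0·M_0 + h_0·M_1 = 6(Δ_0 - S'(-1)) = 4 and h_1·M_1 + 2h_1·M_2 = 6(S'(5) - Δ_1) = -10.
Forward elimination and back-substitution give M_0 = -1/2, M_1 = 7/3, M_2 = -17/6.
On [2, 5], with S_1(x) = a_1 + b_1·(x - 2) + c_1·(x - 2)² + d_1·(x - 2)³: c_1 = M_1/2 = 7/6, d_1 = (M_2 - M_1)/(6h_1) = -31/108, b_1 = Δ_1 - h_1(2M_1 + M_2)/6 = -1/4.

-0.2870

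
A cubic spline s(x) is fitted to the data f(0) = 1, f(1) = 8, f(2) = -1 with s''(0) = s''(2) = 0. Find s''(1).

-24

With M_i denoting the second derivative at x_i, h_i = 1, 1, and Δ_i = (y_(i+1) − y_i)/h_i = 7, -9:
  1·M_0 + 4·M_1 + 1·M_2 = 6(Δ_1 - Δ_0) = -96
Natural end conditions: M_0 = M_2 = 0.
Forward elimination and back-substitution give M_0 = 0, M_1 = -24, M_2 = 0.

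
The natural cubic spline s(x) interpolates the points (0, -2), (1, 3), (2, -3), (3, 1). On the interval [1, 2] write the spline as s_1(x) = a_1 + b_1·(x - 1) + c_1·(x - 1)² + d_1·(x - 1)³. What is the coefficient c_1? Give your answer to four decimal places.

With m_i denoting the second derivative at x_i, h_i = 1, 1, 1, and Δ_i = (y_(i+1) − y_i)/h_i = 5, -6, 4:
  1·m_0 + 4·m_1 + 1·m_2 = 6(Δ_1 - Δ_0) = -66
  1·m_1 + 4·m_2 + 1·m_3 = 6(Δ_2 - Δ_1) = 60
Natural end conditions: m_0 = m_3 = 0.
Solving the tridiagonal system: m_0 = 0, m_1 = -108/5, m_2 = 102/5, m_3 = 0.
On [1, 2], with s_1(x) = a_1 + b_1·(x - 1) + c_1·(x - 1)² + d_1·(x - 1)³: c_1 = m_1/2 = -54/5, d_1 = (m_2 - m_1)/(6h_1) = 7, b_1 = Δ_1 - h_1(2m_1 + m_2)/6 = -11/5.

-10.8000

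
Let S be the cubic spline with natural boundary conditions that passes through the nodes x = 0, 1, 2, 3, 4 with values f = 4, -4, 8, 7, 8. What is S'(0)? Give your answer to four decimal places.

-14.3214

Put M_i = S'' at the i-th knot. Here h = (1, 1, 1, 1) and Δ = (-8, 12, -1, 1), so the interior equations h_(i-1)·M_(i-1) + 2(h_(i-1)+h_i)·M_i + h_i·M_(i+1) = 6(Δ_i − Δ_(i-1)) read
  1·M_0 + 4·M_1 + 1·M_2 = 6(Δ_1 - Δ_0) = 120
  1·M_1 + 4·M_2 + 1·M_3 = 6(Δ_2 - Δ_1) = -78
  1·M_2 + 4·M_3 + 1·M_4 = 6(Δ_3 - Δ_2) = 12
Natural end conditions: M_0 = M_4 = 0.
Forward elimination and back-substitution give M_0 = 0, M_1 = 531/14, M_2 = -222/7, M_3 = 153/14, M_4 = 0.
On [0, 1], S'(x) = b_0 + 2c_0·x + 3d_0·x² with b_0 = Δ_0 - h_0(2M_0 + M_1)/6 = -401/28, c_0 = M_0/2 = 0, d_0 = (M_1 - M_0)/(6h_0) = 177/28. So S'(0) = -401/28.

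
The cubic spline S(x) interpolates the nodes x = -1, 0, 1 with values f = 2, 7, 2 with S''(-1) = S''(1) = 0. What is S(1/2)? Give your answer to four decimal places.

5.4375

With σ_i denoting the second derivative at x_i, h_i = 1, 1, and Δ_i = (y_(i+1) − y_i)/h_i = 5, -5:
  1·σ_0 + 4·σ_1 + 1·σ_2 = 6(Δ_1 - Δ_0) = -60
Natural end conditions: σ_0 = σ_2 = 0.
Solving the tridiagonal system: σ_0 = 0, σ_1 = -15, σ_2 = 0.
On [0, 1], S(x) = 7 + 0·x - 15/2·x² + 5/2·x³.
With x = 1/2: S(1/2) = 87/16.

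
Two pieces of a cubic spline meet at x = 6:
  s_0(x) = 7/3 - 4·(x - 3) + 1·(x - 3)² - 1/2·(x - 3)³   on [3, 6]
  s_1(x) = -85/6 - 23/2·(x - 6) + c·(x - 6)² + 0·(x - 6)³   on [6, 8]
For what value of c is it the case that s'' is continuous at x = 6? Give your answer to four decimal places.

s_0''(x) = 2 - 3·(x - 3), so s_0''(6) = -7. On the right, s_1''(6) = 2c, so c = -7/2.

-3.5000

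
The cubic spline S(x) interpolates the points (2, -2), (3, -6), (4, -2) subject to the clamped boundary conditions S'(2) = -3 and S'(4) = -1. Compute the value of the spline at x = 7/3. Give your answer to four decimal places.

With M_i denoting the second derivative at x_i, h_i = 1, 1, and Δ_i = (y_(i+1) − y_i)/h_i = -4, 4:
  1·M_0 + 4·M_1 + 1·M_2 = 6(Δ_1 - Δ_0) = 48
Clamped end conditions give two more equations: 2h_0·M_0 + h_0·M_1 = 6(Δ_0 - S'(2)) = -6 and h_1·M_1 + 2h_1·M_2 = 6(S'(4) - Δ_1) = -30.
Solving: M_0 = -14, M_1 = 22, M_2 = -26.
On [2, 3], S(x) = -2 - 3·(x - 2) - 7·(x - 2)² + 6·(x - 2)³.
With (x - 2) = 1/3: S(7/3) = -32/9.

-3.5556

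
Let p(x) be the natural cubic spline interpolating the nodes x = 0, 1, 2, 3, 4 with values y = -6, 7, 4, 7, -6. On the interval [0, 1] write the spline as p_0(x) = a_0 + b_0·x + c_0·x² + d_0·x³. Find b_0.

Write M_i for p''(x_i). With h_i = 1, 1, 1, 1 and divided differences Δ_i = 13, -3, 3, -13, the continuity of p' gives the tridiagonal system
  1·M_0 + 4·M_1 + 1·M_2 = 6(Δ_1 - Δ_0) = -96
  1·M_1 + 4·M_2 + 1·M_3 = 6(Δ_2 - Δ_1) = 36
  1·M_2 + 4·M_3 + 1·M_4 = 6(Δ_3 - Δ_2) = -96
Natural end conditions: M_0 = M_4 = 0.
Forward elimination and back-substitution give M_0 = 0, M_1 = -30, M_2 = 24, M_3 = -30, M_4 = 0.
On [0, 1], with p_0(x) = a_0 + b_0·x + c_0·x² + d_0·x³: c_0 = M_0/2 = 0, d_0 = (M_1 - M_0)/(6h_0) = -5, b_0 = Δ_0 - h_0(2M_0 + M_1)/6 = 18.

18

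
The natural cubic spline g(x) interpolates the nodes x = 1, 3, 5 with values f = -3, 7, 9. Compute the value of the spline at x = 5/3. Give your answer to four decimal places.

With σ_i denoting the second derivative at x_i, h_i = 2, 2, and Δ_i = (y_(i+1) − y_i)/h_i = 5, 1:
  2·σ_0 + 8·σ_1 + 2·σ_2 = 6(Δ_1 - Δ_0) = -24
Natural end conditions: σ_0 = σ_2 = 0.
Hence σ_0 = 0, σ_1 = -3, σ_2 = 0.
On [1, 3], g(x) = -3 + 6·(x - 1) + 0·(x - 1)² - 1/4·(x - 1)³.
With (x - 1) = 2/3: g(5/3) = 25/27.

0.9259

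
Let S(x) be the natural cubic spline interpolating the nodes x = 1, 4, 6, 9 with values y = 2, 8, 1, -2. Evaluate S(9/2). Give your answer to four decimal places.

Let M_i = S''(x_i). Step sizes h_i = 3, 2, 3; slopes of the chords Δ_i = (y_(i+1) - y_i)/h_i = 2, -7/2, -1.
  3·M_0 + 10·M_1 + 2·M_2 = 6(Δ_1 - Δ_0) = -33
  2·M_1 + 10·M_2 + 3·M_3 = 6(Δ_2 - Δ_1) = 15
Natural end conditions: M_0 = M_3 = 0.
Solving: M_0 = 0, M_1 = -15/4, M_2 = 9/4, M_3 = 0.
On [4, 6], S(x) = 8 - 7/4·(x - 4) - 15/8·(x - 4)² + 1/2·(x - 4)³.
With (x - 4) = 1/2: S(9/2) = 215/32.

6.7188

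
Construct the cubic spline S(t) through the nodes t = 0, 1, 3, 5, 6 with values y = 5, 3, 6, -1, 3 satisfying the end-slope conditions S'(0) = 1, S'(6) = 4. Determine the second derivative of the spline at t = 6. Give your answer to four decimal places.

-5.6818

Write M_i for S''(x_i). With h_i = 1, 2, 2, 1 and divided differences Δ_i = -2, 3/2, -7/2, 4, the continuity of S' gives the tridiagonal system
  1·M_0 + 6·M_1 + 2·M_2 = 6(Δ_1 - Δ_0) = 21
  2·M_1 + 8·M_2 + 2·M_3 = 6(Δ_2 - Δ_1) = -30
  2·M_2 + 6·M_3 + 1·M_4 = 6(Δ_3 - Δ_2) = 45
Clamped end conditions give two more equations: 2h_0·M_0 + h_0·M_1 = 6(Δ_0 - S'(0)) = -18 and h_3·M_3 + 2h_3·M_4 = 6(S'(6) - Δ_3) = 0.
Solving: M_0 = -293/22, M_1 = 95/11, M_2 = -35/4, M_3 = 125/11, M_4 = -125/22.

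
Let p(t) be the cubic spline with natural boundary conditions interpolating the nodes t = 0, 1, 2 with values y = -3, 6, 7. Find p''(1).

-12

With M_i denoting the second derivative at x_i, h_i = 1, 1, and Δ_i = (y_(i+1) − y_i)/h_i = 9, 1:
  1·M_0 + 4·M_1 + 1·M_2 = 6(Δ_1 - Δ_0) = -48
Natural end conditions: M_0 = M_2 = 0.
Solving the tridiagonal system: M_0 = 0, M_1 = -12, M_2 = 0.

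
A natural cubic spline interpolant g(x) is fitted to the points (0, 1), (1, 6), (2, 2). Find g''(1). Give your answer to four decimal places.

With m_i denoting the second derivative at x_i, h_i = 1, 1, and Δ_i = (y_(i+1) − y_i)/h_i = 5, -4:
  1·m_0 + 4·m_1 + 1·m_2 = 6(Δ_1 - Δ_0) = -54
Natural end conditions: m_0 = m_2 = 0.
Hence m_0 = 0, m_1 = -27/2, m_2 = 0.

-13.5000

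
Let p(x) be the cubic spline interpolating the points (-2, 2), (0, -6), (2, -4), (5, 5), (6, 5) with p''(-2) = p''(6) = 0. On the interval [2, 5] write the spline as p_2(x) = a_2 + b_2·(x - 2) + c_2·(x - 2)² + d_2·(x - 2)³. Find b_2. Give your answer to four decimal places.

3.0336

Write M_i for p''(x_i). With h_i = 2, 2, 3, 1 and divided differences Δ_i = -4, 1, 3, 0, the continuity of p' gives the tridiagonal system
  2·M_0 + 8·M_1 + 2·M_2 = 6(Δ_1 - Δ_0) = 30
  2·M_1 + 10·M_2 + 3·M_3 = 6(Δ_2 - Δ_1) = 12
  3·M_2 + 8·M_3 + 1·M_4 = 6(Δ_3 - Δ_2) = -18
Natural end conditions: M_0 = M_4 = 0.
Hence M_0 = 0, M_1 = 915/268, M_2 = 90/67, M_3 = -369/134, M_4 = 0.
On [2, 5], with p_2(x) = a_2 + b_2·(x - 2) + c_2·(x - 2)² + d_2·(x - 2)³: c_2 = M_2/2 = 45/67, d_2 = (M_3 - M_2)/(6h_2) = -61/268, b_2 = Δ_2 - h_2(2M_2 + M_3)/6 = 813/268.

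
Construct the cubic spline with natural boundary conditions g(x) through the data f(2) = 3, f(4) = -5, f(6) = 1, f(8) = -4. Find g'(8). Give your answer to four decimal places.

Put σ_i = g'' at the i-th knot. Here h = (2, 2, 2) and Δ = (-4, 3, -5/2), so the interior equations h_(i-1)·σ_(i-1) + 2(h_(i-1)+h_i)·σ_i + h_i·σ_(i+1) = 6(Δ_i − Δ_(i-1)) read
  2·σ_0 + 8·σ_1 + 2·σ_2 = 6(Δ_1 - Δ_0) = 42
  2·σ_1 + 8·σ_2 + 2·σ_3 = 6(Δ_2 - Δ_1) = -33
Natural end conditions: σ_0 = σ_3 = 0.
Solving: σ_0 = 0, σ_1 = 67/10, σ_2 = -29/5, σ_3 = 0.
On [6, 8], g'(x) = b_2 + 2c_2·(x - 6) + 3d_2·(x - 6)² with b_2 = Δ_2 - h_2(2σ_2 + σ_3)/6 = 41/30, c_2 = σ_2/2 = -29/10, d_2 = (σ_3 - σ_2)/(6h_2) = 29/60. So g'(8) = -133/30.

-4.4333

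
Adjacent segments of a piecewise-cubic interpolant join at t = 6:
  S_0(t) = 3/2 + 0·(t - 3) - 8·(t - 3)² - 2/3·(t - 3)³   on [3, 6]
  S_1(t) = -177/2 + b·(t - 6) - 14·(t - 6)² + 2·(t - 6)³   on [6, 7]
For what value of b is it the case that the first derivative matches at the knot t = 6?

-66

S_0'(t) = 0 - 16·(t - 3) - 2·(t - 3)², so S_0'(6) = -66. On the right, S_1'(6) = b, so b = -66.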